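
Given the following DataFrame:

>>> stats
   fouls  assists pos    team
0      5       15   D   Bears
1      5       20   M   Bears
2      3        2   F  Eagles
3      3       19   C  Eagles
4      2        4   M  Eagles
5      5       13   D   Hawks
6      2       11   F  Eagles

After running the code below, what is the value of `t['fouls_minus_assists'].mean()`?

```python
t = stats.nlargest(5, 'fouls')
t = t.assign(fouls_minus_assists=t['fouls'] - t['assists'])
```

-9.6

take 5 rows with largest fouls:
   fouls  assists pos    team
0      5       15   D   Bears
1      5       20   M   Bears
5      5       13   D   Hawks
2      3        2   F  Eagles
3      3       19   C  Eagles
add column fouls_minus_assists = t['fouls'] - t['assists']:
   fouls  assists pos    team  fouls_minus_assists
0      5       15   D   Bears                  -10
1      5       20   M   Bears                  -15
5      5       13   D   Hawks                   -8
2      3        2   F  Eagles                    1
3      3       19   C  Eagles                  -16
So mean() = -9.6.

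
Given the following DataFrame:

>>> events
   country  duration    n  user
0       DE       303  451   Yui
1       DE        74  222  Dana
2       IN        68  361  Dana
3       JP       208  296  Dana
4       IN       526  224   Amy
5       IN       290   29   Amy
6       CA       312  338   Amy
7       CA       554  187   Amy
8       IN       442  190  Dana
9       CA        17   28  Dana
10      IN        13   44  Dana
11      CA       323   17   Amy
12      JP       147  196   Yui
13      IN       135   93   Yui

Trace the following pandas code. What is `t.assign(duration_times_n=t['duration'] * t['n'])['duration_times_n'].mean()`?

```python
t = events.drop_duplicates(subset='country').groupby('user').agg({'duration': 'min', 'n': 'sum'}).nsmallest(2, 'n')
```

121054.5

drop duplicate country (keep=first):
  country  duration    n  user
0      DE       303  451   Yui
2      IN        68  361  Dana
3      JP       208  296  Dana
6      CA       312  338   Amy
group by user: min(duration), sum(n):
      duration    n
user               
Amy        312  338
Dana        68  657
Yui        303  451
take 2 rows with smallest n:
      duration    n
user               
Amy        312  338
Yui        303  451
add column duration_times_n = t['duration'] * t['n']:
      duration    n  duration_times_n
user                                 
Amy        312  338            105456
Yui        303  451            136653
Then the mean of column 'duration_times_n': 121054.5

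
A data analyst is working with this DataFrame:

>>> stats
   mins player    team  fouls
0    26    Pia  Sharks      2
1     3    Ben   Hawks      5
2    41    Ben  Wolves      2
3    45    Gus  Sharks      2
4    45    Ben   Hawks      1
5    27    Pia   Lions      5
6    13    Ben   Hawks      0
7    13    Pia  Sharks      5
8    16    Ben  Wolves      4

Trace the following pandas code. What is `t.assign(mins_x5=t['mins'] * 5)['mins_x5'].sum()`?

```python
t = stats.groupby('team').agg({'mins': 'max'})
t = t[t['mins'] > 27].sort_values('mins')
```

655

group by team, max of mins:
        mins
team        
Hawks     45
Lions     27
Sharks    45
Wolves    41
filter rows where mins > 27:
        mins
team        
Hawks     45
Sharks    45
Wolves    41
sort by mins:
        mins
team        
Wolves    41
Hawks     45
Sharks    45
add column mins_x5 = t['mins'] * 5:
        mins  mins_x5
team                 
Wolves    41      205
Hawks     45      225
Sharks    45      225
Finally, sum of column 'mins_x5' = 655.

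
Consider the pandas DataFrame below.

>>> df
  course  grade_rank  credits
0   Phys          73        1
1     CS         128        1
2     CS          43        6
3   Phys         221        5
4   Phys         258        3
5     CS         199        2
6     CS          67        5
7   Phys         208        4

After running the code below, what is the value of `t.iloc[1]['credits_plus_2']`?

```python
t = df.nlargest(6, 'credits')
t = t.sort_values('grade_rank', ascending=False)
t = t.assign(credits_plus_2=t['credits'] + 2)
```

take 6 rows with largest credits:
  course  grade_rank  credits
2     CS          43        6
3   Phys         221        5
6     CS          67        5
7   Phys         208        4
4   Phys         258        3
5     CS         199        2
sort by grade_rank descending:
  course  grade_rank  credits
4   Phys         258        3
3   Phys         221        5
7   Phys         208        4
5     CS         199        2
6     CS          67        5
2     CS          43        6
add column credits_plus_2 = t['credits'] + 2:
  course  grade_rank  credits  credits_plus_2
4   Phys         258        3               5
3   Phys         221        5               7
7   Phys         208        4               6
5     CS         199        2               4
6     CS          67        5               7
2     CS          43        6               8
value at position 1, column 'credits_plus_2' → 7

7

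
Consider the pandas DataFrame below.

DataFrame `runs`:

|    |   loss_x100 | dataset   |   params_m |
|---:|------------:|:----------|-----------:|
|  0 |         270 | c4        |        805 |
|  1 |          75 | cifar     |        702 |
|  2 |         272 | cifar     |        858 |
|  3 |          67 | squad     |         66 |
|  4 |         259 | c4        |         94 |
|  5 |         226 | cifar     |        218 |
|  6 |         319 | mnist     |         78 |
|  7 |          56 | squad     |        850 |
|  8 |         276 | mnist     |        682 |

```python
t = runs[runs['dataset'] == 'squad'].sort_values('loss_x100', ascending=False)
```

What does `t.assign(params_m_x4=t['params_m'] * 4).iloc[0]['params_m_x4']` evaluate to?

264

filter rows where dataset == 'squad':
   loss_x100 dataset  params_m
3         67   squad        66
7         56   squad       850
sort by loss_x100 descending:
   loss_x100 dataset  params_m
3         67   squad        66
7         56   squad       850
add column params_m_x4 = t['params_m'] * 4:
   loss_x100 dataset  params_m  params_m_x4
3         67   squad        66          264
7         56   squad       850         3400
Reading off the value at position 0, column 'params_m_x4', we get 264.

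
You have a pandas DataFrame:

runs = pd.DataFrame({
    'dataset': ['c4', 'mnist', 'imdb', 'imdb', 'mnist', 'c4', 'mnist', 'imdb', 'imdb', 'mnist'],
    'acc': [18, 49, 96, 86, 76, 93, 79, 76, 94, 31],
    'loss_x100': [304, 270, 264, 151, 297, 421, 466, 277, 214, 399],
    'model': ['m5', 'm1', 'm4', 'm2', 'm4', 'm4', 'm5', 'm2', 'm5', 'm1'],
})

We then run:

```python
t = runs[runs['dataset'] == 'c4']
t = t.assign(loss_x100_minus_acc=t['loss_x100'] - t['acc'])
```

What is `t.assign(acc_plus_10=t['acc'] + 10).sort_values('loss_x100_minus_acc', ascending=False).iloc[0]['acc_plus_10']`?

103

filter rows where dataset == 'c4':
  dataset  acc  loss_x100 model
0      c4   18        304    m5
5      c4   93        421    m4
add column loss_x100_minus_acc = t['loss_x100'] - t['acc']:
  dataset  acc  loss_x100 model  loss_x100_minus_acc
0      c4   18        304    m5                  286
5      c4   93        421    m4                  328
add column acc_plus_10 = t['acc'] + 10:
  dataset  acc  loss_x100 model  loss_x100_minus_acc  acc_plus_10
0      c4   18        304    m5                  286           28
5      c4   93        421    m4                  328          103
sort by loss_x100_minus_acc descending:
  dataset  acc  loss_x100 model  loss_x100_minus_acc  acc_plus_10
5      c4   93        421    m4                  328          103
0      c4   18        304    m5                  286           28
Finally, value at position 0, column 'acc_plus_10' = 103.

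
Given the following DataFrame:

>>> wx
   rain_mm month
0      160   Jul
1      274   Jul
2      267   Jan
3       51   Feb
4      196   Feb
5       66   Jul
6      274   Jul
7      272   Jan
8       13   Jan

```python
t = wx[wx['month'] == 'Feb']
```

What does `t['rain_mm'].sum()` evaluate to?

247

filter rows where month == 'Feb':
   rain_mm month
3       51   Feb
4      196   Feb
Taking the sum of column 'rain_mm' gives 247.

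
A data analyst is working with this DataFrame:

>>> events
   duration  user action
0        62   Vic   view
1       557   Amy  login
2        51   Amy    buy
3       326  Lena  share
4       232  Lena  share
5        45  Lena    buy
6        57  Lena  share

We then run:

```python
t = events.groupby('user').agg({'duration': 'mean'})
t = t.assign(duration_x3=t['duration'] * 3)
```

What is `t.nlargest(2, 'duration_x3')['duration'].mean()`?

234.5

group by user, mean of duration:
      duration
user          
Amy      304.0
Lena     165.0
Vic       62.0
add column duration_x3 = t['duration'] * 3:
      duration  duration_x3
user                       
Amy      304.0        912.0
Lena     165.0        495.0
Vic       62.0        186.0
take 2 rows with largest duration_x3:
      duration  duration_x3
user                       
Amy      304.0        912.0
Lena     165.0        495.0
Reading off the mean of column 'duration', we get 234.5.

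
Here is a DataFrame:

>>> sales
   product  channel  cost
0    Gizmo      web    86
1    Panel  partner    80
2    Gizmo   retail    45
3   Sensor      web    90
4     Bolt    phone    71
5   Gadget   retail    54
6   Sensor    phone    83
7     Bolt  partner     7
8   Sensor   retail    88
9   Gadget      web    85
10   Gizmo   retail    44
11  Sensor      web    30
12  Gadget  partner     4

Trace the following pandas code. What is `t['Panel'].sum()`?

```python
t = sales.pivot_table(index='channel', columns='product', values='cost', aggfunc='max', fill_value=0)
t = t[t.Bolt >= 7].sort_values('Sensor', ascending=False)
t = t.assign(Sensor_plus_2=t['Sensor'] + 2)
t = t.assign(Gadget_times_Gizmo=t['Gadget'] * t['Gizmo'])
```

80

pivot: rows=channel, cols=product, max(cost):
product  Bolt  Gadget  Gizmo  Panel  Sensor
channel                                    
partner     7       4      0     80       0
phone      71       0      0      0      83
retail      0      54     45      0      88
web         0      85     86      0      90
filter rows where Bolt >= 7:
product  Bolt  Gadget  Gizmo  Panel  Sensor
channel                                    
partner     7       4      0     80       0
phone      71       0      0      0      83
sort by Sensor descending:
product  Bolt  Gadget  Gizmo  Panel  Sensor
channel                                    
phone      71       0      0      0      83
partner     7       4      0     80       0
add column Sensor_plus_2 = t['Sensor'] + 2:
product  Bolt  Gadget  Gizmo  Panel  Sensor  Sensor_plus_2
channel                                                   
phone      71       0      0      0      83             85
partner     7       4      0     80       0              2
add column Gadget_times_Gizmo = t['Gadget'] * t['Gizmo']:
product  Bolt  Gadget  Gizmo  Panel  Sensor  Sensor_plus_2  Gadget_times_Gizmo
channel                                                                       
phone      71       0      0      0      83             85                   0
partner     7       4      0     80       0              2                   0
Finally, sum of column 'Panel' = 80.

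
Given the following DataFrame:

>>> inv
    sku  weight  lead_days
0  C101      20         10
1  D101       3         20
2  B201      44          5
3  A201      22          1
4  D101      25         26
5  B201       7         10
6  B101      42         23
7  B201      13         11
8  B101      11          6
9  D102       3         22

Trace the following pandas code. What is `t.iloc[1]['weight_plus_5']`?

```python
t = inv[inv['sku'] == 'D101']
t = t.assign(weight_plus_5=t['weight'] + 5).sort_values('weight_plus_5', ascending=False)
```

filter rows where sku == 'D101':
    sku  weight  lead_days
1  D101       3         20
4  D101      25         26
add column weight_plus_5 = t['weight'] + 5:
    sku  weight  lead_days  weight_plus_5
1  D101       3         20              8
4  D101      25         26             30
sort by weight_plus_5 descending:
    sku  weight  lead_days  weight_plus_5
4  D101      25         26             30
1  D101       3         20              8

8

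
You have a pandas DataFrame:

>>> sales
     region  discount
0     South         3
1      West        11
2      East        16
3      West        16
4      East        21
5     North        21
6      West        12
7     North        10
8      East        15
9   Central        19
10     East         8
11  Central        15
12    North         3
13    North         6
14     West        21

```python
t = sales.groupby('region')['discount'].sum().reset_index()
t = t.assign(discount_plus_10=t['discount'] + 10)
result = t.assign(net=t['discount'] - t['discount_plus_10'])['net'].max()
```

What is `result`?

group by region, sum of discount:
region
Central    34
East       60
North      40
South       3
West       60
Name: discount, dtype: int64
reset_index():
    region  discount
0  Central        34
1     East        60
2    North        40
3    South         3
4     West        60
add column discount_plus_10 = t['discount'] + 10:
    region  discount  discount_plus_10
0  Central        34                44
1     East        60                70
2    North        40                50
3    South         3                13
4     West        60                70
add column net = t['discount'] - t['discount_plus_10']:
    region  discount  discount_plus_10  net
0  Central        34                44  -10
1     East        60                70  -10
2    North        40                50  -10
3    South         3                13  -10
4     West        60                70  -10

-10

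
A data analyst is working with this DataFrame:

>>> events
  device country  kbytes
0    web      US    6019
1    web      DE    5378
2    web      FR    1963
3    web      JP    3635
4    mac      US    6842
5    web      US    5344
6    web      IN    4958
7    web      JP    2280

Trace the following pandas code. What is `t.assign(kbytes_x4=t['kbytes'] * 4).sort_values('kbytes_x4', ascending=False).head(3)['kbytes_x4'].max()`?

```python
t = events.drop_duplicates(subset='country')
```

24076

drop duplicate country (keep=first):
  device country  kbytes
0    web      US    6019
1    web      DE    5378
2    web      FR    1963
3    web      JP    3635
6    web      IN    4958
add column kbytes_x4 = t['kbytes'] * 4:
  device country  kbytes  kbytes_x4
0    web      US    6019      24076
1    web      DE    5378      21512
2    web      FR    1963       7852
3    web      JP    3635      14540
6    web      IN    4958      19832
sort by kbytes_x4 descending:
  device country  kbytes  kbytes_x4
0    web      US    6019      24076
1    web      DE    5378      21512
6    web      IN    4958      19832
3    web      JP    3635      14540
2    web      FR    1963       7852
take first 3 rows:
  device country  kbytes  kbytes_x4
0    web      US    6019      24076
1    web      DE    5378      21512
6    web      IN    4958      19832
Hence 24076.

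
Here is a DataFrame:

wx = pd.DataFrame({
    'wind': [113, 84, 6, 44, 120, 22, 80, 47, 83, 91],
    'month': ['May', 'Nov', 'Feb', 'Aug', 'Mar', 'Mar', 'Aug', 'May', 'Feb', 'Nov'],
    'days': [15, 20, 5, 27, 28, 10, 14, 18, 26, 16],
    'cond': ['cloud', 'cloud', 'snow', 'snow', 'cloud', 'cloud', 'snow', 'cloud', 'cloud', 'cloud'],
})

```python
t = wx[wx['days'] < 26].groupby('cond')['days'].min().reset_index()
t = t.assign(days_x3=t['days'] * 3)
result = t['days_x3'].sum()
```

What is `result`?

filter rows where days < 26:
   wind month  days   cond
0   113   May    15  cloud
1    84   Nov    20  cloud
2     6   Feb     5   snow
5    22   Mar    10  cloud
6    80   Aug    14   snow
7    47   May    18  cloud
9    91   Nov    16  cloud
group by cond, min of days:
cond
cloud    10
snow      5
Name: days, dtype: int64
reset_index():
    cond  days
0  cloud    10
1   snow     5
add column days_x3 = t['days'] * 3:
    cond  days  days_x3
0  cloud    10       30
1   snow     5       15
Then the sum of column 'days_x3': 45

45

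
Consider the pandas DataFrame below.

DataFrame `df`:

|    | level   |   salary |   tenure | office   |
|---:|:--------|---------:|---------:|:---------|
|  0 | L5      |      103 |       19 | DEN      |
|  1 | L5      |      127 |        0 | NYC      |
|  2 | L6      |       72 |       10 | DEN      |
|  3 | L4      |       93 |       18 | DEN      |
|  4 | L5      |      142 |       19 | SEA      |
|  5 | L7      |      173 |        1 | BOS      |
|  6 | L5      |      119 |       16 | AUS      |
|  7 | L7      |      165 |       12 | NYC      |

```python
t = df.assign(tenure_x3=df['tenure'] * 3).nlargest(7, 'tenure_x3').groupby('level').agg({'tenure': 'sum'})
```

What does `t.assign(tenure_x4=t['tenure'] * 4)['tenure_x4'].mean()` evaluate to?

95.0

add column tenure_x3 = df['tenure'] * 3:
  level  salary  tenure office  tenure_x3
0    L5     103      19    DEN         57
1    L5     127       0    NYC          0
2    L6      72      10    DEN         30
3    L4      93      18    DEN         54
4    L5     142      19    SEA         57
5    L7     173       1    BOS          3
6    L5     119      16    AUS         48
7    L7     165      12    NYC         36
take 7 rows with largest tenure_x3:
  level  salary  tenure office  tenure_x3
0    L5     103      19    DEN         57
4    L5     142      19    SEA         57
3    L4      93      18    DEN         54
6    L5     119      16    AUS         48
7    L7     165      12    NYC         36
2    L6      72      10    DEN         30
5    L7     173       1    BOS          3
group by level, sum of tenure:
       tenure
level        
L4         18
L5         54
L6         10
L7         13
add column tenure_x4 = t['tenure'] * 4:
       tenure  tenure_x4
level                   
L4         18         72
L5         54        216
L6         10         40
L7         13         52
mean of column 'tenure_x4' → 95.0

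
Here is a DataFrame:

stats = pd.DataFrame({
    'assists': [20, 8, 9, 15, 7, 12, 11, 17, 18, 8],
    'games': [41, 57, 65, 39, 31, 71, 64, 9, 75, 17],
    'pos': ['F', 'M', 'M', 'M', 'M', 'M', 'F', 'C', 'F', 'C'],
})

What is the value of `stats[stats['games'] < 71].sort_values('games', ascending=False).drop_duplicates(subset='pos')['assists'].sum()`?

28

filter rows where games < 71:
   assists  games pos
0       20     41   F
1        8     57   M
2        9     65   M
3       15     39   M
4        7     31   M
6       11     64   F
7       17      9   C
9        8     17   C
sort by games descending:
   assists  games pos
2        9     65   M
6       11     64   F
1        8     57   M
0       20     41   F
3       15     39   M
4        7     31   M
9        8     17   C
7       17      9   C
drop duplicate pos (keep=first):
   assists  games pos
2        9     65   M
6       11     64   F
9        8     17   C
sum of column 'assists' → 28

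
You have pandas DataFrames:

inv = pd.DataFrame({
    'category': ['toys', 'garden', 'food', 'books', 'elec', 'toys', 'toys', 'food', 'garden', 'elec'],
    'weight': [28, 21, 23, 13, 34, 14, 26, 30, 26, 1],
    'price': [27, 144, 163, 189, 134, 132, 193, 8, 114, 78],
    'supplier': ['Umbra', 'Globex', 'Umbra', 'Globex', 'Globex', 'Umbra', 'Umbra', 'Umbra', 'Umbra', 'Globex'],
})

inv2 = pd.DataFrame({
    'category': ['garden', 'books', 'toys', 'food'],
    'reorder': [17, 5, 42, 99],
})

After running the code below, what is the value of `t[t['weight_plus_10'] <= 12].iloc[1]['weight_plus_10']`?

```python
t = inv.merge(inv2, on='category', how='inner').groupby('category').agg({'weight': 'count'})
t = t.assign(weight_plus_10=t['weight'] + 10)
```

merge on 'category' (how='inner') → 8 rows:
  category  weight  price supplier  reorder
0     toys      28     27    Umbra       42
1   garden      21    144   Globex       17
2     food      23    163    Umbra       99
3    books      13    189   Globex        5
4     toys      14    132    Umbra       42
5     toys      26    193    Umbra       42
6     food      30      8    Umbra       99
7   garden      26    114    Umbra       17
group by category, count of weight:
          weight
category        
books          1
food           2
garden         2
toys           3
add column weight_plus_10 = t['weight'] + 10:
          weight  weight_plus_10
category                        
books          1              11
food           2              12
garden         2              12
toys           3              13
filter rows where weight_plus_10 <= 12:
          weight  weight_plus_10
category                        
books          1              11
food           2              12
garden         2              12
Taking the value at position 1, column 'weight_plus_10' gives 12.

12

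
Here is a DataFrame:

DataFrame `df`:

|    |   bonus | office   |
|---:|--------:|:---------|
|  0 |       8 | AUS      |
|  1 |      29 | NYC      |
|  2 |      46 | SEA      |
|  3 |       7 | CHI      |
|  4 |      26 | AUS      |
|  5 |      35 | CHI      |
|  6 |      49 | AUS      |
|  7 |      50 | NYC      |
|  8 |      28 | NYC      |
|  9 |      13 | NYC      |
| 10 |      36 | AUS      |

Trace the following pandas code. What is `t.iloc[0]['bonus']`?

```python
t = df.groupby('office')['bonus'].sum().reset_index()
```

119

group by office, sum of bonus:
office
AUS    119
CHI     42
NYC    120
SEA     46
Name: bonus, dtype: int64
reset_index():
  office  bonus
0    AUS    119
1    CHI     42
2    NYC    120
3    SEA     46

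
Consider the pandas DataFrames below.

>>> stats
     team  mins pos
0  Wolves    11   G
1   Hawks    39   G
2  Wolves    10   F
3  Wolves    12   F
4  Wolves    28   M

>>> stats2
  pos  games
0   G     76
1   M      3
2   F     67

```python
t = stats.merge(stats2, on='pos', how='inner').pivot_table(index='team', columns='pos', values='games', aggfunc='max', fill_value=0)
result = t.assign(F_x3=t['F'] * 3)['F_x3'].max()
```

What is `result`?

201

merge on 'pos' (how='inner') → 5 rows:
     team  mins pos  games
0  Wolves    11   G     76
1   Hawks    39   G     76
2  Wolves    10   F     67
3  Wolves    12   F     67
4  Wolves    28   M      3
pivot: rows=team, cols=pos, max(games):
pos      F   G  M
team             
Hawks    0  76  0
Wolves  67  76  3
add column F_x3 = t['F'] * 3:
pos      F   G  M  F_x3
team                   
Hawks    0  76  0     0
Wolves  67  76  3   201
Reading off the max of column 'F_x3', we get 201.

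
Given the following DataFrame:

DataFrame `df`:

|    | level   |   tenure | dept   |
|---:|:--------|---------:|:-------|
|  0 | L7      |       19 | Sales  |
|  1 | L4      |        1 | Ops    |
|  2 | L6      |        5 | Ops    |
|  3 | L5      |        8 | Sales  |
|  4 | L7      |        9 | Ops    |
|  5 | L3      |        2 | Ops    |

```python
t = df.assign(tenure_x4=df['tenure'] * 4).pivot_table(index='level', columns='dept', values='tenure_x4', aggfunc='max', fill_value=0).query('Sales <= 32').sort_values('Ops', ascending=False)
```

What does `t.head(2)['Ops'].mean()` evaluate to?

14.0

add column tenure_x4 = df['tenure'] * 4:
  level  tenure   dept  tenure_x4
0    L7      19  Sales         76
1    L4       1    Ops          4
2    L6       5    Ops         20
3    L5       8  Sales         32
4    L7       9    Ops         36
5    L3       2    Ops          8
pivot: rows=level, cols=dept, max(tenure_x4):
dept   Ops  Sales
level            
L3       8      0
L4       4      0
L5       0     32
L6      20      0
L7      36     76
filter rows where Sales <= 32:
dept   Ops  Sales
level            
L3       8      0
L4       4      0
L5       0     32
L6      20      0
sort by Ops descending:
dept   Ops  Sales
level            
L6      20      0
L3       8      0
L4       4      0
L5       0     32
take first 2 rows:
dept   Ops  Sales
level            
L6      20      0
L3       8      0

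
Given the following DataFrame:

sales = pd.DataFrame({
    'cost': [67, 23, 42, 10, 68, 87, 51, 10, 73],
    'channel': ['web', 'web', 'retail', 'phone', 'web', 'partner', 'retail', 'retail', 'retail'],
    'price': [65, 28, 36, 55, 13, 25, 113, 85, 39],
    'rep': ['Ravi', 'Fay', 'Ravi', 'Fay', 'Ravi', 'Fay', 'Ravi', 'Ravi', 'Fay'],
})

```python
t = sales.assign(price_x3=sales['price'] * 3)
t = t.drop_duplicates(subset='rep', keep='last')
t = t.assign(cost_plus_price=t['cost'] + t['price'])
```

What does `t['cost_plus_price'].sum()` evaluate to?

207

add column price_x3 = sales['price'] * 3:
   cost  channel  price   rep  price_x3
0    67      web     65  Ravi       195
1    23      web     28   Fay        84
2    42   retail     36  Ravi       108
3    10    phone     55   Fay       165
4    68      web     13  Ravi        39
5    87  partner     25   Fay        75
6    51   retail    113  Ravi       339
7    10   retail     85  Ravi       255
8    73   retail     39   Fay       117
drop duplicate rep (keep=last):
   cost channel  price   rep  price_x3
7    10  retail     85  Ravi       255
8    73  retail     39   Fay       117
add column cost_plus_price = t['cost'] + t['price']:
   cost channel  price   rep  price_x3  cost_plus_price
7    10  retail     85  Ravi       255               95
8    73  retail     39   Fay       117              112
The sum of column 'cost_plus_price' is 207.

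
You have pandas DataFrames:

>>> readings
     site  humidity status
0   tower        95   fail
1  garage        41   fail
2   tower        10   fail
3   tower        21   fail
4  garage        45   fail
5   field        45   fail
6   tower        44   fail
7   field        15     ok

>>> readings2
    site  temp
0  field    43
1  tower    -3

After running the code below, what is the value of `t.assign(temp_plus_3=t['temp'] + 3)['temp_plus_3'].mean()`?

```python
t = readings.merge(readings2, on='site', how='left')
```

15.3333333333

merge on 'site' (how='left') → 8 rows:
     site  humidity status  temp
0   tower        95   fail  -3.0
1  garage        41   fail   NaN
2   tower        10   fail  -3.0
3   tower        21   fail  -3.0
4  garage        45   fail   NaN
5   field        45   fail  43.0
6   tower        44   fail  -3.0
7   field        15     ok  43.0
add column temp_plus_3 = t['temp'] + 3:
     site  humidity status  temp  temp_plus_3
0   tower        95   fail  -3.0          0.0
1  garage        41   fail   NaN          NaN
2   tower        10   fail  -3.0          0.0
3   tower        21   fail  -3.0          0.0
4  garage        45   fail   NaN          NaN
5   field        45   fail  43.0         46.0
6   tower        44   fail  -3.0          0.0
7   field        15     ok  43.0         46.0
Reading off the mean of column 'temp_plus_3', we get 15.3333333333.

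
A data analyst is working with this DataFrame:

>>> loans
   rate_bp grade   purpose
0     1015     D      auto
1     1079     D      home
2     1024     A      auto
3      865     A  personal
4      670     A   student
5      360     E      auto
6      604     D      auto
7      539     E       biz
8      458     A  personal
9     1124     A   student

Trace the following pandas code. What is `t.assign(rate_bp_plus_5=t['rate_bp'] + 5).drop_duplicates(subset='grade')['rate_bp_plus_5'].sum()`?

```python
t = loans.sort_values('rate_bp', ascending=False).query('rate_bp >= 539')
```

sort by rate_bp descending:
   rate_bp grade   purpose
9     1124     A   student
1     1079     D      home
2     1024     A      auto
0     1015     D      auto
3      865     A  personal
4      670     A   student
6      604     D      auto
7      539     E       biz
8      458     A  personal
5      360     E      auto
filter rows where rate_bp >= 539:
   rate_bp grade   purpose
9     1124     A   student
1     1079     D      home
2     1024     A      auto
0     1015     D      auto
3      865     A  personal
4      670     A   student
6      604     D      auto
7      539     E       biz
add column rate_bp_plus_5 = t['rate_bp'] + 5:
   rate_bp grade   purpose  rate_bp_plus_5
9     1124     A   student            1129
1     1079     D      home            1084
2     1024     A      auto            1029
0     1015     D      auto            1020
3      865     A  personal             870
4      670     A   student             675
6      604     D      auto             609
7      539     E       biz             544
drop duplicate grade (keep=first):
   rate_bp grade  purpose  rate_bp_plus_5
9     1124     A  student            1129
1     1079     D     home            1084
7      539     E      biz             544
Finally, sum of column 'rate_bp_plus_5' = 2757.

2757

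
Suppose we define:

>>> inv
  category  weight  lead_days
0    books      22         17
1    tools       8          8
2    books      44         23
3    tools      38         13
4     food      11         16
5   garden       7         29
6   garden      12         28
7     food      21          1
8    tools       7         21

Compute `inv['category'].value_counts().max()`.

3

value_counts of category:
category
tools     3
books     2
food      2
garden    2
Name: count, dtype: int64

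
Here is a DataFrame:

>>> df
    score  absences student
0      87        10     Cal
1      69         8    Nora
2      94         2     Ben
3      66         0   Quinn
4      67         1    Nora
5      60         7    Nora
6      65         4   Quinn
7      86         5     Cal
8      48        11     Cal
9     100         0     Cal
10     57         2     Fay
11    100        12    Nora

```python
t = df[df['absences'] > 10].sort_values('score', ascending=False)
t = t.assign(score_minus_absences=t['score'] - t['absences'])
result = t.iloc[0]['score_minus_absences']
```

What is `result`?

filter rows where absences > 10:
    score  absences student
8      48        11     Cal
11    100        12    Nora
sort by score descending:
    score  absences student
11    100        12    Nora
8      48        11     Cal
add column score_minus_absences = t['score'] - t['absences']:
    score  absences student  score_minus_absences
11    100        12    Nora                    88
8      48        11     Cal                    37
The value at position 0, column 'score_minus_absences' is 88.

88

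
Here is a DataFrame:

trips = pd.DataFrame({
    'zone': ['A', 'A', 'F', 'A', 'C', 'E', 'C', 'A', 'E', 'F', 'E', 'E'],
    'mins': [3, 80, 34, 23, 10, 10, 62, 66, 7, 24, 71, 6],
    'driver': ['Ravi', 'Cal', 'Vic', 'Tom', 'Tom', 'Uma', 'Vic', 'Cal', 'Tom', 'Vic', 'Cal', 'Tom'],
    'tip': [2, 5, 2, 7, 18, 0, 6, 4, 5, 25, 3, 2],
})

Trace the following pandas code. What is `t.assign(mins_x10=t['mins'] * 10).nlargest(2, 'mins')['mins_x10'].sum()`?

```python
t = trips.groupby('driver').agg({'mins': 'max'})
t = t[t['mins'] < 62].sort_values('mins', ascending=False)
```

group by driver, max of mins:
        mins
driver      
Cal       80
Ravi       3
Tom       23
Uma       10
Vic       62
filter rows where mins < 62:
        mins
driver      
Ravi       3
Tom       23
Uma       10
sort by mins descending:
        mins
driver      
Tom       23
Uma       10
Ravi       3
add column mins_x10 = t['mins'] * 10:
        mins  mins_x10
driver                
Tom       23       230
Uma       10       100
Ravi       3        30
take 2 rows with largest mins:
        mins  mins_x10
driver                
Tom       23       230
Uma       10       100
Reading off the sum of column 'mins_x10', we get 330.

330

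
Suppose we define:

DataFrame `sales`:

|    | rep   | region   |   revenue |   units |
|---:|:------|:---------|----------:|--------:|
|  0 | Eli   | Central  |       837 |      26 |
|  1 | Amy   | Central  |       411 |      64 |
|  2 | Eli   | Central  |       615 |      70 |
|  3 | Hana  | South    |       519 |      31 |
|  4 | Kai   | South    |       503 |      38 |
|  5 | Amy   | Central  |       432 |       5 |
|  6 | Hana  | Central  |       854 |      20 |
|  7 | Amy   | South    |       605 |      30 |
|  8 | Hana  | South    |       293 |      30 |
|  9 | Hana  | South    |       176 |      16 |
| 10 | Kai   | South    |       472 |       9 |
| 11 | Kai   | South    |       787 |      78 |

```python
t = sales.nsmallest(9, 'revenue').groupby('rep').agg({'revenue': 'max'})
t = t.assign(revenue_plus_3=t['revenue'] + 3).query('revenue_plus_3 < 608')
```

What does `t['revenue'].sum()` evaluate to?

1022

take 9 rows with smallest revenue:
     rep   region  revenue  units
9   Hana    South      176     16
8   Hana    South      293     30
1    Amy  Central      411     64
5    Amy  Central      432      5
10   Kai    South      472      9
4    Kai    South      503     38
3   Hana    South      519     31
7    Amy    South      605     30
2    Eli  Central      615     70
group by rep, max of revenue:
      revenue
rep          
Amy       605
Eli       615
Hana      519
Kai       503
add column revenue_plus_3 = t['revenue'] + 3:
      revenue  revenue_plus_3
rep                          
Amy       605             608
Eli       615             618
Hana      519             522
Kai       503             506
filter rows where revenue_plus_3 < 608:
      revenue  revenue_plus_3
rep                          
Hana      519             522
Kai       503             506
The sum of column 'revenue' is 1022.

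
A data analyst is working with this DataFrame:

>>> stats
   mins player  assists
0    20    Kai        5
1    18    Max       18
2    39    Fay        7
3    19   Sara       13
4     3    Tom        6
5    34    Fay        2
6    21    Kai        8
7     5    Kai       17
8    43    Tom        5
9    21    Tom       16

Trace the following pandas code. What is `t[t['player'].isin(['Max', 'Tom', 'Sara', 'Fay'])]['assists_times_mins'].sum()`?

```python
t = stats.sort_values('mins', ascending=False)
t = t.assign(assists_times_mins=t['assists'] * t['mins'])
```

1481

sort by mins descending:
   mins player  assists
8    43    Tom        5
2    39    Fay        7
5    34    Fay        2
6    21    Kai        8
9    21    Tom       16
0    20    Kai        5
3    19   Sara       13
1    18    Max       18
7     5    Kai       17
4     3    Tom        6
add column assists_times_mins = t['assists'] * t['mins']:
   mins player  assists  assists_times_mins
8    43    Tom        5                 215
2    39    Fay        7                 273
5    34    Fay        2                  68
6    21    Kai        8                 168
9    21    Tom       16                 336
0    20    Kai        5                 100
3    19   Sara       13                 247
1    18    Max       18                 324
7     5    Kai       17                  85
4     3    Tom        6                  18
filter rows where player in ['Max', 'Tom', 'Sara', 'Fay']:
   mins player  assists  assists_times_mins
8    43    Tom        5                 215
2    39    Fay        7                 273
5    34    Fay        2                  68
9    21    Tom       16                 336
3    19   Sara       13                 247
1    18    Max       18                 324
4     3    Tom        6                  18
The sum of column 'assists_times_mins' is 1481.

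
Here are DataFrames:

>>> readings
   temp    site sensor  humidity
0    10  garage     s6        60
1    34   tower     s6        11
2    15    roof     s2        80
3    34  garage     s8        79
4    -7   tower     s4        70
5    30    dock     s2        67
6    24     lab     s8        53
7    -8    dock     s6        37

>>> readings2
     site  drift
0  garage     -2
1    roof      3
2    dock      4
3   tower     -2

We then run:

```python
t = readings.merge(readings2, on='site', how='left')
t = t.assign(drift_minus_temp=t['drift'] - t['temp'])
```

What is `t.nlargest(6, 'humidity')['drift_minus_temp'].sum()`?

merge on 'site' (how='left') → 8 rows:
   temp    site sensor  humidity  drift
0    10  garage     s6        60   -2.0
1    34   tower     s6        11   -2.0
2    15    roof     s2        80    3.0
3    34  garage     s8        79   -2.0
4    -7   tower     s4        70   -2.0
5    30    dock     s2        67    4.0
6    24     lab     s8        53    NaN
7    -8    dock     s6        37    4.0
add column drift_minus_temp = t['drift'] - t['temp']:
   temp    site sensor  humidity  drift  drift_minus_temp
0    10  garage     s6        60   -2.0             -12.0
1    34   tower     s6        11   -2.0             -36.0
2    15    roof     s2        80    3.0             -12.0
3    34  garage     s8        79   -2.0             -36.0
4    -7   tower     s4        70   -2.0               5.0
5    30    dock     s2        67    4.0             -26.0
6    24     lab     s8        53    NaN               NaN
7    -8    dock     s6        37    4.0              12.0
take 6 rows with largest humidity:
   temp    site sensor  humidity  drift  drift_minus_temp
2    15    roof     s2        80    3.0             -12.0
3    34  garage     s8        79   -2.0             -36.0
4    -7   tower     s4        70   -2.0               5.0
5    30    dock     s2        67    4.0             -26.0
0    10  garage     s6        60   -2.0             -12.0
6    24     lab     s8        53    NaN               NaN
Reading off the sum of column 'drift_minus_temp', we get -81.0.

-81.0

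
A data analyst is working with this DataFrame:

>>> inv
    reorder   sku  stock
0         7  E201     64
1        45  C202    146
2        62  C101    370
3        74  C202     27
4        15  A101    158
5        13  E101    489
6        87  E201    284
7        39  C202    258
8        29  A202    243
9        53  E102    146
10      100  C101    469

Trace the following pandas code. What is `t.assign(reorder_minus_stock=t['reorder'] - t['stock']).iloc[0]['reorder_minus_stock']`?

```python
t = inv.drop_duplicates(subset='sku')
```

drop duplicate sku (keep=first):
   reorder   sku  stock
0        7  E201     64
1       45  C202    146
2       62  C101    370
4       15  A101    158
5       13  E101    489
8       29  A202    243
9       53  E102    146
add column reorder_minus_stock = t['reorder'] - t['stock']:
   reorder   sku  stock  reorder_minus_stock
0        7  E201     64                  -57
1       45  C202    146                 -101
2       62  C101    370                 -308
4       15  A101    158                 -143
5       13  E101    489                 -476
8       29  A202    243                 -214
9       53  E102    146                  -93
Hence -57.

-57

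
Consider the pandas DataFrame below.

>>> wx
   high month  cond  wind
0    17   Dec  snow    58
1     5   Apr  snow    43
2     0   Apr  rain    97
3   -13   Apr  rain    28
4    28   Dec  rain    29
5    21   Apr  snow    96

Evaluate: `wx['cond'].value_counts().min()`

value_counts of cond:
cond
snow    3
rain    3
Name: count, dtype: int64

3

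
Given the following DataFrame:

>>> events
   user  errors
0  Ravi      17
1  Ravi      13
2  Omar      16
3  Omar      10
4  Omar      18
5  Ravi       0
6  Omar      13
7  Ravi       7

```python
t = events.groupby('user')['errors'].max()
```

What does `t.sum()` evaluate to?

group by user, max of errors:
user
Omar    18
Ravi    17
Name: errors, dtype: int64

35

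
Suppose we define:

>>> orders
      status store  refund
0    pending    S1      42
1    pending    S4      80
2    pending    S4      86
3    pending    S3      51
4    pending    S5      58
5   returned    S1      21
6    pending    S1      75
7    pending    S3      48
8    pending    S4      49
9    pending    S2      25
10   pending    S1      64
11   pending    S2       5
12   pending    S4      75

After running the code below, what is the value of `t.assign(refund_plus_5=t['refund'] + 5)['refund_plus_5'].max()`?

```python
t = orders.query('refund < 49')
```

53

filter rows where refund < 49:
      status store  refund
0    pending    S1      42
5   returned    S1      21
7    pending    S3      48
9    pending    S2      25
11   pending    S2       5
add column refund_plus_5 = t['refund'] + 5:
      status store  refund  refund_plus_5
0    pending    S1      42             47
5   returned    S1      21             26
7    pending    S3      48             53
9    pending    S2      25             30
11   pending    S2       5             10
Taking the max of column 'refund_plus_5' gives 53.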